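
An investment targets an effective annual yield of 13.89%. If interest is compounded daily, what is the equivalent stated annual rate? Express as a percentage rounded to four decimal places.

(1 + r/365)^365 − 1 = 0.1389, so 1 + r/365 = 1.1389^(1/365).
r/365 = 0.000356, so r = 0.130086 = 13.0086%.

13.0086%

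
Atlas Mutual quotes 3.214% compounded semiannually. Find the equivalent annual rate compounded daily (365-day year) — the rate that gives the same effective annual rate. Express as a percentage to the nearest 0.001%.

EAR = (1 + 0.03214/2)^2 − 1 = 0.032398.
Solve (1 + r/365)^365 = 1.032398: r/365 = 1.032398^(1/365) − 1 = 0.000087, so r = 0.031886 = 3.189%.

3.189%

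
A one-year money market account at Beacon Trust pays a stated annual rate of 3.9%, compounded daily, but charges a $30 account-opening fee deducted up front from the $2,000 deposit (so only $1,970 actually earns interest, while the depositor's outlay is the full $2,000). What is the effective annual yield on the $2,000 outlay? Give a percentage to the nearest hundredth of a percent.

2.42%

Value after one year: 1,970 × (1 + 0.039/365)^365 = 1,970 × 1.039768 = $2,048.34.
Effective yield on the $2,000 outlay: 2,048.34 / 2,000 − 1 = 0.024172 = 2.42%.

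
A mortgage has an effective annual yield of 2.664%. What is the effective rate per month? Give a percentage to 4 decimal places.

The per-month rate i satisfies (1 + i)^12 = 1 + 0.02664.
i = 1.02664^(1/12) − 1 = 0.0021933 = 0.2193%.

0.2193%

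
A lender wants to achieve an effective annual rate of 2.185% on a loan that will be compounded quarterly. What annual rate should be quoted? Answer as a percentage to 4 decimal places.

(1 + r/4)^4 − 1 = 0.02185, so 1 + r/4 = 1.02185^(1/4).
r/4 = 0.005418, so r = 0.021673 = 2.1673%.

2.1673%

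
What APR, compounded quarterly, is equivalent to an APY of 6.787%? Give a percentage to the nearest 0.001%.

(1 + r/4)^4 − 1 = 0.06787, so 1 + r/4 = 1.06787^(1/4).
r/4 = 0.016552, so r = 0.066208 = 6.621%.

6.621%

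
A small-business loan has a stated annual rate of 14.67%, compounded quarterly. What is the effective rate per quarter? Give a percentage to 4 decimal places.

3.6675%

With a nominal annual rate compounded quarterly, the periodic rate is the nominal rate divided by 4.
i = 0.1467 / 4 = 0.0366750 = 3.6675%.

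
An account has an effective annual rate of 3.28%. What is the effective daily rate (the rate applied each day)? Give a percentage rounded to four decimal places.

0.0088%

The per-day rate i satisfies (1 + i)^365 = 1 + 0.0328.
i = 1.0328^(1/365) − 1 = 0.0000884 = 0.0088%.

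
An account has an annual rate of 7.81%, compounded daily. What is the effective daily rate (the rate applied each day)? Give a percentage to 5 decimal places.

0.02140%

With a nominal annual rate compounded daily, the periodic rate is the nominal rate divided by 365.
i = 0.0781 / 365 = 0.0002140 = 0.02140%.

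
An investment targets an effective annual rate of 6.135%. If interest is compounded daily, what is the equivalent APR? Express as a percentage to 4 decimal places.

(1 + r/365)^365 − 1 = 0.06135, so 1 + r/365 = 1.06135^(1/365).
r/365 = 0.000163, so r = 0.059547 = 5.9547%.

5.9547%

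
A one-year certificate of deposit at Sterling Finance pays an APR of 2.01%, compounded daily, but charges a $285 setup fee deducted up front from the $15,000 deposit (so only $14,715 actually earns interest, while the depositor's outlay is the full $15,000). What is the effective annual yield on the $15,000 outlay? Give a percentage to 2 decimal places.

Value after one year: 14,715 × (1 + 0.0201/365)^365 = 14,715 × 1.020303 = $15,013.76.
Effective yield on the $15,000 outlay: 15,013.76 / 15,000 − 1 = 0.000917 = 0.09%.

0.09%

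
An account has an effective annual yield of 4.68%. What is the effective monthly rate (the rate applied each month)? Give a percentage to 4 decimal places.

0.3819%

The per-month rate i satisfies (1 + i)^12 = 1 + 0.0468.
i = 1.0468^(1/12) − 1 = 0.0038188 = 0.3819%.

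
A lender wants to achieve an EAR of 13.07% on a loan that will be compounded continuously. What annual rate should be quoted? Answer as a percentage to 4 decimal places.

12.2837%

Continuous: nominal r satisfies e^r − 1 = 0.1307.
r = ln(1 + 0.1307) = ln(1.1307) = 0.122837 = 12.2837%.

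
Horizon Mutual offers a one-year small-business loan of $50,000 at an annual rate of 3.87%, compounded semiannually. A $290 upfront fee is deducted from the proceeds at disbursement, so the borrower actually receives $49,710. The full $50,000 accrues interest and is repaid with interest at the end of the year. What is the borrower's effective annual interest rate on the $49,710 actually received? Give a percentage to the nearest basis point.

4.51%

Amount owed after one year: 50,000 × (1 + 0.0387/2)^2 = 50,000 × 1.039074 = $51,953.72.
Effective rate on net proceeds: 51,953.72 / 49,710 − 1 = 0.045136 = 4.51%.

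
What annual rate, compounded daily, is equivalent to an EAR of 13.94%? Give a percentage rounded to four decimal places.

(1 + r/365)^365 − 1 = 0.1394, so 1 + r/365 = 1.1394^(1/365).
r/365 = 0.000358, so r = 0.130525 = 13.0525%.

13.0525%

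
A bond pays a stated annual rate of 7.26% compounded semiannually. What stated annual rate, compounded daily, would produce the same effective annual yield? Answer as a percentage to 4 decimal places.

7.1320%

EAR = (1 + 0.0726/2)^2 − 1 = 0.073918.
Solve (1 + r/365)^365 = 1.073918: r/365 = 1.073918^(1/365) − 1 = 0.000195, so r = 0.071320 = 7.1320%.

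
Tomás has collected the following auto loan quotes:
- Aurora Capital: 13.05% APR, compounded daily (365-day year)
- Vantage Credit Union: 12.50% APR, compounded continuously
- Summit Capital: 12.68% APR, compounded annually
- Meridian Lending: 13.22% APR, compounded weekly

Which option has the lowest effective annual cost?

Aurora Capital: (1 + 0.1305/365)^365 − 1 = 13.937%
Vantage Credit Union: e^0.1250 − 1 = 13.315%
Summit Capital: compounded annually, EAR = 12.680%
Meridian Lending: (1 + 0.1322/52)^52 − 1 = 14.115%
The lowest effective annual rate is Summit Capital at 12.680%.

Summit Capital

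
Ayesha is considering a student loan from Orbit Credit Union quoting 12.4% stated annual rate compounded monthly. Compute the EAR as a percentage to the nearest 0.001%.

EAR = (1 + 0.124/12)^12 − 1.
= 1.131296 − 1 = 13.130%.

13.130%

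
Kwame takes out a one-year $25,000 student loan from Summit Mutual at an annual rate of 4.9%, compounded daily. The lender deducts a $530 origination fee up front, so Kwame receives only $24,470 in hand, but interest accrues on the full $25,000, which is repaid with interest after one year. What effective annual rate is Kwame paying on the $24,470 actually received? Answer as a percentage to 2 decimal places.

Amount owed after one year: 25,000 × (1 + 0.049/365)^365 = 25,000 × 1.050217 = $26,255.42.
Effective rate on net proceeds: 26,255.42 / 24,470 − 1 = 0.072964 = 7.30%.

7.30%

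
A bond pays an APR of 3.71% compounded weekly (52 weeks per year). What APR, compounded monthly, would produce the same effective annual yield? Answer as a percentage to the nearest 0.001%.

EAR = (1 + 0.0371/52)^52 − 1 = 0.037783.
Solve (1 + r/12)^12 = 1.037783: r/12 = 1.037783^(1/12) − 1 = 0.003095, so r = 0.037144 = 3.714%.

3.714%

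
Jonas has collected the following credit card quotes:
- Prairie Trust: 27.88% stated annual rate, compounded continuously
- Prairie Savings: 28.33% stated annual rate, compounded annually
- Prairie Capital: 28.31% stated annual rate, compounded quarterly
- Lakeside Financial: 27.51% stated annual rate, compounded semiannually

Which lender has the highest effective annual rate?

Prairie Trust: e^0.2788 − 1 = 32.154%
Prairie Savings: compounded annually, EAR = 28.330%
Prairie Capital: (1 + 0.2831/4)^4 − 1 = 31.460%
Lakeside Financial: (1 + 0.2751/2)^2 − 1 = 29.402%
The highest effective annual rate is Prairie Trust at 32.154%.

Prairie Trust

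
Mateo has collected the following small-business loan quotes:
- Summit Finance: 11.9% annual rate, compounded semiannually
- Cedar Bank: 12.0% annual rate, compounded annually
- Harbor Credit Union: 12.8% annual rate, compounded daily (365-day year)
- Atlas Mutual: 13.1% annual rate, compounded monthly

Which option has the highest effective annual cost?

Atlas Mutual

Summit Finance: (1 + 0.119/2)^2 − 1 = 12.254%
Cedar Bank: compounded annually, EAR = 12.000%
Harbor Credit Union: (1 + 0.128/365)^365 − 1 = 13.653%
Atlas Mutual: (1 + 0.131/12)^12 − 1 = 13.916%
The highest effective annual rate is Atlas Mutual at 13.916%.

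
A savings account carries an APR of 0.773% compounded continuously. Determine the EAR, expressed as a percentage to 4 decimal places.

With continuous compounding, EAR = e^0.00773 − 1.
e^0.00773 = 1.007760, so EAR = 0.007760 = 0.7760%.

0.7760%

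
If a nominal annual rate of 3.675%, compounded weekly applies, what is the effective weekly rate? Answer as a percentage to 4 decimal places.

With a nominal annual rate compounded weekly, the periodic rate is the nominal rate divided by 52.
i = 0.03675 / 52 = 0.0007067 = 0.0707%.

0.0707%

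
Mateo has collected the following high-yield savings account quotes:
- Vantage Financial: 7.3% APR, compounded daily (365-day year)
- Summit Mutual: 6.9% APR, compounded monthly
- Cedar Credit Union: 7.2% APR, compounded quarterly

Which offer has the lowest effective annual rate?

Vantage Financial: (1 + 0.073/365)^365 − 1 = 7.572%
Summit Mutual: (1 + 0.069/12)^12 − 1 = 7.122%
Cedar Credit Union: (1 + 0.072/4)^4 − 1 = 7.397%
The lowest effective annual rate is Summit Mutual at 7.122%.

Summit Mutual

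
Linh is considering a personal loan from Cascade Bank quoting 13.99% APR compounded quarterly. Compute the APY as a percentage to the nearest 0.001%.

EAR = (1 + 0.1399/4)^4 − 1.
= 1.147412 − 1 = 14.741%.

14.741%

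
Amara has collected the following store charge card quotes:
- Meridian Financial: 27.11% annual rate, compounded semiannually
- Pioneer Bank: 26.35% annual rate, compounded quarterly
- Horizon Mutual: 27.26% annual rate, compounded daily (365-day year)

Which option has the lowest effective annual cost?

Meridian Financial: (1 + 0.2711/2)^2 − 1 = 28.947%
Pioneer Bank: (1 + 0.2635/4)^4 − 1 = 29.070%
Horizon Mutual: (1 + 0.2726/365)^365 − 1 = 31.324%
The lowest effective annual rate is Meridian Financial at 28.947%.

Meridian Financial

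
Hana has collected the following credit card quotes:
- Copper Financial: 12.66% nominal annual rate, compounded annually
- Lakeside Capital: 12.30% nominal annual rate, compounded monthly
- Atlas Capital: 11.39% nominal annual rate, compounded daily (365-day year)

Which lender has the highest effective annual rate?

Copper Financial: compounded annually, EAR = 12.660%
Lakeside Capital: (1 + 0.1230/12)^12 − 1 = 13.018%
Atlas Capital: (1 + 0.1139/365)^365 − 1 = 12.062%
The highest effective annual rate is Lakeside Capital at 13.018%.

Lakeside Capital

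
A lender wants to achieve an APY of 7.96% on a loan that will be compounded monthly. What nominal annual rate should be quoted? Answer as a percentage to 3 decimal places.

7.684%

(1 + r/12)^12 − 1 = 0.0796, so 1 + r/12 = 1.0796^(1/12).
r/12 = 0.006403, so r = 0.076836 = 7.684%.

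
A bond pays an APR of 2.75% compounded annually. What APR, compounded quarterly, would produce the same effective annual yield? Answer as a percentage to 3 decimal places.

Compounded annually, EAR = nominal = 0.027500.
Solve (1 + r/4)^4 = 1.027500: r/4 = 1.027500^(1/4) − 1 = 0.006805, so r = 0.027221 = 2.722%.

2.722%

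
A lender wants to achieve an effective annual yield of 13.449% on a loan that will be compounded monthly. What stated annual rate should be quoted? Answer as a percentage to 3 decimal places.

12.685%

(1 + r/12)^12 − 1 = 0.13449, so 1 + r/12 = 1.13449^(1/12).
r/12 = 0.010571, so r = 0.126849 = 12.685%.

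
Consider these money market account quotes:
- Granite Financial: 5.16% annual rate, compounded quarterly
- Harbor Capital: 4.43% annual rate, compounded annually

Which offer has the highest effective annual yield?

Granite Financial: (1 + 0.0516/4)^4 − 1 = 5.261%
Harbor Capital: compounded annually, EAR = 4.430%
The highest effective annual rate is Granite Financial at 5.261%.

Granite Financial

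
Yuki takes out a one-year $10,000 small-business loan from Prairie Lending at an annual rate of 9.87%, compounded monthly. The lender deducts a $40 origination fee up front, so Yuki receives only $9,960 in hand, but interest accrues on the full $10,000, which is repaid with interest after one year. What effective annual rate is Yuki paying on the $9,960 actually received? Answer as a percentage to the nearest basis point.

10.77%

Amount owed after one year: 10,000 × (1 + 0.0987/12)^12 = 10,000 × 1.103290 = $11,032.90.
Effective rate on net proceeds: 11,032.90 / 9,960 − 1 = 0.107721 = 10.77%.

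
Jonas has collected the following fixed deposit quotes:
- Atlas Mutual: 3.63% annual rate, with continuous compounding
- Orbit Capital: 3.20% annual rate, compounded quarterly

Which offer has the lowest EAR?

Atlas Mutual: e^0.0363 − 1 = 3.697%
Orbit Capital: (1 + 0.0320/4)^4 − 1 = 3.239%
The lowest effective annual rate is Orbit Capital at 3.239%.

Orbit Capital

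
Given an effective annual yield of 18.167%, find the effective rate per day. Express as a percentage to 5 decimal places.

The per-day rate i satisfies (1 + i)^365 = 1 + 0.18167.
i = 1.18167^(1/365) − 1 = 0.0004574 = 0.04574%.

0.04574%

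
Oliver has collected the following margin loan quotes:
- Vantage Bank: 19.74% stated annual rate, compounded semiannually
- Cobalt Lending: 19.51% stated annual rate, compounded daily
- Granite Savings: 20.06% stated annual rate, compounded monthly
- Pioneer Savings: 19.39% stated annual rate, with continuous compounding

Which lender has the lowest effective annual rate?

Vantage Bank: (1 + 0.1974/2)^2 − 1 = 20.714%
Cobalt Lending: (1 + 0.1951/365)^365 − 1 = 21.537%
Granite Savings: (1 + 0.2006/12)^12 − 1 = 22.011%
Pioneer Savings: e^0.1939 − 1 = 21.397%
The lowest effective annual rate is Vantage Bank at 20.714%.

Vantage Bank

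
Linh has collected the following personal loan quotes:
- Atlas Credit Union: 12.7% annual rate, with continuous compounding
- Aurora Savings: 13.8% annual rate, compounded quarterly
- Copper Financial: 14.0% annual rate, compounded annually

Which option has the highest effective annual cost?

Aurora Savings

Atlas Credit Union: e^0.127 − 1 = 13.542%
Aurora Savings: (1 + 0.138/4)^4 − 1 = 14.531%
Copper Financial: compounded annually, EAR = 14.000%
The highest effective annual rate is Aurora Savings at 14.531%.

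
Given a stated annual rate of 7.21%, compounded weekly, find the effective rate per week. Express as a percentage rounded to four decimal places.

With a nominal annual rate compounded weekly, the periodic rate is the nominal rate divided by 52.
i = 0.0721 / 52 = 0.0013865 = 0.1387%.

0.1387%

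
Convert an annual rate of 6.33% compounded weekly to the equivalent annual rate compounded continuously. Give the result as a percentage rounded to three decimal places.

EAR = (1 + 0.0633/52)^52 − 1 = 0.065305.
Equivalent continuous rate: r = ln(1 + 0.065305) = 0.063262 = 6.326%.

6.326%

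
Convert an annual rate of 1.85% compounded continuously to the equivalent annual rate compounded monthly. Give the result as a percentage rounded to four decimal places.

EAR under continuous compounding: e^0.0185 − 1 = 0.018672.
Solve (1 + r/12)^12 = 1.018672: r/12 = 1.018672^(1/12) − 1 = 0.001543, so r = 0.018514 = 1.8514%.

1.8514%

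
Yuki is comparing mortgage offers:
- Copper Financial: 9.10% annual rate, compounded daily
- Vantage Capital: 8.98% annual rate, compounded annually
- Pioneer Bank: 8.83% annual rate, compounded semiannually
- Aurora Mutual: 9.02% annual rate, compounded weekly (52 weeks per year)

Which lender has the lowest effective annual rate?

Vantage Capital

Copper Financial: (1 + 0.0910/365)^365 − 1 = 9.526%
Vantage Capital: compounded annually, EAR = 8.980%
Pioneer Bank: (1 + 0.0883/2)^2 − 1 = 9.025%
Aurora Mutual: (1 + 0.0902/52)^52 − 1 = 9.431%
The lowest effective annual rate is Vantage Capital at 8.980%.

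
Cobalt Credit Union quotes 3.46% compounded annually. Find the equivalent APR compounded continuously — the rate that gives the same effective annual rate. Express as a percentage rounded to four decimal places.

Compounded annually, EAR = nominal = 0.034600.
Equivalent continuous rate: r = ln(1 + 0.034600) = 0.034015 = 3.4015%.

3.4015%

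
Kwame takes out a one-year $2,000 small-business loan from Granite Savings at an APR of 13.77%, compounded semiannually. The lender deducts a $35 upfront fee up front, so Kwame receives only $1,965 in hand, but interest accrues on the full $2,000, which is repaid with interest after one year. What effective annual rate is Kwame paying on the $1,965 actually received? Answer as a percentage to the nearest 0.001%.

16.279%

Amount owed after one year: 2,000 × (1 + 0.1377/2)^2 = 2,000 × 1.142440 = $2,284.88.
Effective rate on net proceeds: 2,284.88 / 1,965 − 1 = 0.162789 = 16.279%.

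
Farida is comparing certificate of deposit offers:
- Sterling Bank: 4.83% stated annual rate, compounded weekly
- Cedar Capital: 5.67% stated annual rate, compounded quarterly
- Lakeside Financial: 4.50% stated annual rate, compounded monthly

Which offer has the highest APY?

Sterling Bank: (1 + 0.0483/52)^52 − 1 = 4.946%
Cedar Capital: (1 + 0.0567/4)^4 − 1 = 5.792%
Lakeside Financial: (1 + 0.0450/12)^12 − 1 = 4.594%
The highest effective annual rate is Cedar Capital at 5.792%.

Cedar Capital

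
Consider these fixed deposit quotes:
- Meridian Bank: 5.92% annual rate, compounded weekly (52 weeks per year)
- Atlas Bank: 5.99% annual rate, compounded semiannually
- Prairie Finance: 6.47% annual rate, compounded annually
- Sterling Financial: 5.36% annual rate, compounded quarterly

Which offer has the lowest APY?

Meridian Bank: (1 + 0.0592/52)^52 − 1 = 6.095%
Atlas Bank: (1 + 0.0599/2)^2 − 1 = 6.080%
Prairie Finance: compounded annually, EAR = 6.470%
Sterling Financial: (1 + 0.0536/4)^4 − 1 = 5.469%
The lowest effective annual rate is Sterling Financial at 5.469%.

Sterling Financial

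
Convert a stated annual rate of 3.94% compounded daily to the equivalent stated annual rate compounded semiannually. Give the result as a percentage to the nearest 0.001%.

EAR = (1 + 0.0394/365)^365 − 1 = 0.040184.
Solve (1 + r/2)^2 = 1.040184: r/2 = 1.040184^(1/2) − 1 = 0.019894, so r = 0.039788 = 3.979%.

3.979%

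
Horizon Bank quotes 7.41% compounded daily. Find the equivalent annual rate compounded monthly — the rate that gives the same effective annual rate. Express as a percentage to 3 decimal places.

7.432%

EAR = (1 + 0.0741/365)^365 − 1 = 0.076906.
Solve (1 + r/12)^12 = 1.076906: r/12 = 1.076906^(1/12) − 1 = 0.006193, so r = 0.074322 = 7.432%.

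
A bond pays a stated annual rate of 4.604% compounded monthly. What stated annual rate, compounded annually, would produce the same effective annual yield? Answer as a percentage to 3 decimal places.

EAR = (1 + 0.04604/12)^12 − 1 = 0.047024.
Compounded annually, the equivalent nominal rate is the EAR itself: 4.702%.

4.702%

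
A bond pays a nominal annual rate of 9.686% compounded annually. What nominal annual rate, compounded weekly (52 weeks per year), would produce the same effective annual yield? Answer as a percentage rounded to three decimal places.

9.253%

Compounded annually, EAR = nominal = 0.096860.
Solve (1 + r/52)^52 = 1.096860: r/52 = 1.096860^(1/52) − 1 = 0.001779, so r = 0.092534 = 9.253%.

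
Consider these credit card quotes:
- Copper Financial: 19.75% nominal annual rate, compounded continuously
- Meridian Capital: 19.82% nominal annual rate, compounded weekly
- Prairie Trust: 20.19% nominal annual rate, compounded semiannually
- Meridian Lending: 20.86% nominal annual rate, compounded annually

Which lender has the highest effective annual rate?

Copper Financial: e^0.1975 − 1 = 21.835%
Meridian Capital: (1 + 0.1982/52)^52 − 1 = 21.875%
Prairie Trust: (1 + 0.2019/2)^2 − 1 = 21.209%
Meridian Lending: compounded annually, EAR = 20.860%
The highest effective annual rate is Meridian Capital at 21.875%.

Meridian Capital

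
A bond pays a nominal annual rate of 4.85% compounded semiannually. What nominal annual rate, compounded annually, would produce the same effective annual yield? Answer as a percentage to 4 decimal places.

4.9088%

EAR = (1 + 0.0485/2)^2 − 1 = 0.049088.
Compounded annually, the equivalent nominal rate is the EAR itself: 4.9088%.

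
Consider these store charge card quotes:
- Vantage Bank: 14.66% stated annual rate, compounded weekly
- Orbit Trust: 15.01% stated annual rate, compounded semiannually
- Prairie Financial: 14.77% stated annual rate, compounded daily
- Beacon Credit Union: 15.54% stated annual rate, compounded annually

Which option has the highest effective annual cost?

Vantage Bank: (1 + 0.1466/52)^52 − 1 = 15.765%
Orbit Trust: (1 + 0.1501/2)^2 − 1 = 15.573%
Prairie Financial: (1 + 0.1477/365)^365 − 1 = 15.913%
Beacon Credit Union: compounded annually, EAR = 15.540%
The highest effective annual rate is Prairie Financial at 15.913%.

Prairie Financial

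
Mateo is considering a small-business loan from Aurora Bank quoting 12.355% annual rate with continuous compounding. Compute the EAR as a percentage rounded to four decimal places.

With continuous compounding, EAR = e^0.12355 − 1.
e^0.12355 = 1.131507, so EAR = 0.131507 = 13.1507%.

13.1507%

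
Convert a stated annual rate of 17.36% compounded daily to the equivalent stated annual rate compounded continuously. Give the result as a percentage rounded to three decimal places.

17.356%

EAR = (1 + 0.1736/365)^365 − 1 = 0.189531.
Equivalent continuous rate: r = ln(1 + 0.189531) = 0.173559 = 17.356%.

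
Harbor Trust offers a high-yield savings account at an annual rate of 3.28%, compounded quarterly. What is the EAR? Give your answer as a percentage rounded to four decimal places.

3.3206%

EAR = (1 + 0.0328/4)^4 − 1.
= (1 + 0.008200)^4 − 1 = 1.033206 − 1 = 3.3206%.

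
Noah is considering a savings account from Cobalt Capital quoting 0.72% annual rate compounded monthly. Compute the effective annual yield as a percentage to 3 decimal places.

0.722%

EAR = (1 + 0.0072/12)^12 − 1.
= 1.007224 − 1 = 0.722%.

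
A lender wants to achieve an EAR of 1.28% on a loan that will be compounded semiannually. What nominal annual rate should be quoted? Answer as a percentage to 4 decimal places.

(1 + r/2)^2 − 1 = 0.0128, so 1 + r/2 = 1.0128^(1/2).
r/2 = 0.006380, so r = 0.012759 = 1.2759%.

1.2759%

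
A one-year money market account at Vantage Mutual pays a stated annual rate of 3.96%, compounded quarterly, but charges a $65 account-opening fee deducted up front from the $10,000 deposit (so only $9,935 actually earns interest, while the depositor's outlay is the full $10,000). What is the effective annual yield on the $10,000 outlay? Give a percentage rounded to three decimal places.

Value after one year: 9,935 × (1 + 0.0396/4)^4 = 9,935 × 1.040192 = $10,334.31.
Effective yield on the $10,000 outlay: 10,334.31 / 10,000 − 1 = 0.033431 = 3.343%.

3.343%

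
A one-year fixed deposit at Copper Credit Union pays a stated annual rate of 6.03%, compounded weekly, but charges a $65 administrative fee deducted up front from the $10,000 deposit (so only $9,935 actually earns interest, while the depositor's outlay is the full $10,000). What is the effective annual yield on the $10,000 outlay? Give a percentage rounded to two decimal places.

Value after one year: 9,935 × (1 + 0.0603/52)^52 = 9,935 × 1.062118 = $10,552.14.
Effective yield on the $10,000 outlay: 10,552.14 / 10,000 − 1 = 0.055214 = 5.52%.

5.52%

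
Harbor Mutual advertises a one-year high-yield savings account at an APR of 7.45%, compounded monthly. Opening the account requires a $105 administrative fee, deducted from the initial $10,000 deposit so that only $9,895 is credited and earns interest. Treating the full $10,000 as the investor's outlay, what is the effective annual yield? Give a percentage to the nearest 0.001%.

6.579%

Value after one year: 9,895 × (1 + 0.0745/12)^12 = 9,895 × 1.077097 = $10,657.88.
Effective yield on the $10,000 outlay: 10,657.88 / 10,000 − 1 = 0.065788 = 6.579%.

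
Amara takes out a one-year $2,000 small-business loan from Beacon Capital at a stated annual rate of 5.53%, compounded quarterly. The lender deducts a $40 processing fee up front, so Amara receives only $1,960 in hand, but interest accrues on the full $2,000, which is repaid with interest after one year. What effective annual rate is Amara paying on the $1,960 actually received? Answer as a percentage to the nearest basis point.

7.80%

Amount owed after one year: 2,000 × (1 + 0.0553/4)^4 = 2,000 × 1.056457 = $2,112.91.
Effective rate on net proceeds: 2,112.91 / 1,960 − 1 = 0.078018 = 7.80%.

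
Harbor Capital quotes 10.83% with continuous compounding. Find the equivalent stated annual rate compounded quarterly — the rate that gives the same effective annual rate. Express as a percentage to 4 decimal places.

10.9779%

EAR under continuous compounding: e^0.1083 − 1 = 0.114382.
Solve (1 + r/4)^4 = 1.114382: r/4 = 1.114382^(1/4) − 1 = 0.027445, so r = 0.109779 = 10.9779%.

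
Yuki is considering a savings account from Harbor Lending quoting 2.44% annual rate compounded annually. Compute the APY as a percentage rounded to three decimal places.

2.440%

Annual compounding means the effective rate equals the nominal rate: 2.440%.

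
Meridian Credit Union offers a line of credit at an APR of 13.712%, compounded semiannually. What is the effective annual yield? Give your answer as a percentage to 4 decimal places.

14.1820%

EAR = (1 + 0.13712/2)^2 − 1.
= 1.141820 − 1 = 14.1820%.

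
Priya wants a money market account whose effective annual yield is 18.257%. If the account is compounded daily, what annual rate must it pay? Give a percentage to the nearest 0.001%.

(1 + r/365)^365 − 1 = 0.18257, so 1 + r/365 = 1.18257^(1/365).
r/365 = 0.000460, so r = 0.167729 = 16.773%.

16.773%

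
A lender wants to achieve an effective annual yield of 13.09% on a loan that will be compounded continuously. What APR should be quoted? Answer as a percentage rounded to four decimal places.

Continuous: nominal r satisfies e^r − 1 = 0.1309.
r = ln(1 + 0.1309) = ln(1.1309) = 0.123014 = 12.3014%.

12.3014%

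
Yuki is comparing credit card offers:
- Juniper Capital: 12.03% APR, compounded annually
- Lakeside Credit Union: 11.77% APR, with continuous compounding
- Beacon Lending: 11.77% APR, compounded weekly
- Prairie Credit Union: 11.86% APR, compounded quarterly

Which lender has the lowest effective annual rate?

Juniper Capital

Juniper Capital: compounded annually, EAR = 12.030%
Lakeside Credit Union: e^0.1177 − 1 = 12.491%
Beacon Lending: (1 + 0.1177/52)^52 − 1 = 12.476%
Prairie Credit Union: (1 + 0.1186/4)^4 − 1 = 12.398%
The lowest effective annual rate is Juniper Capital at 12.030%.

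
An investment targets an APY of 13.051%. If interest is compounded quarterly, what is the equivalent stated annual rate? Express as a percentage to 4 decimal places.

(1 + r/4)^4 − 1 = 0.13051, so 1 + r/4 = 1.13051^(1/4).
r/4 = 0.031142, so r = 0.124569 = 12.4569%.

12.4569%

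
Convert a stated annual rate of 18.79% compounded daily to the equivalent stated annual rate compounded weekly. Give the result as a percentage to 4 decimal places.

EAR = (1 + 0.1879/365)^365 − 1 = 0.206654.
Solve (1 + r/52)^52 = 1.206654: r/52 = 1.206654^(1/52) − 1 = 0.003619, so r = 0.188191 = 18.8191%.

18.8191%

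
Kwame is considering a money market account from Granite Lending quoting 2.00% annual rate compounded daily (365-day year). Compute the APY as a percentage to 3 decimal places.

2.020%

EAR = (1 + 0.0200/365)^365 − 1.
= 1.020201 − 1 = 2.020%.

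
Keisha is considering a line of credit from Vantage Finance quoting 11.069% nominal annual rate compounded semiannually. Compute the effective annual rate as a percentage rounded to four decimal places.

EAR = (1 + 0.11069/2)^2 − 1.
= (1 + 0.055345)^2 − 1 = 1.113753 − 1 = 11.3753%.

11.3753%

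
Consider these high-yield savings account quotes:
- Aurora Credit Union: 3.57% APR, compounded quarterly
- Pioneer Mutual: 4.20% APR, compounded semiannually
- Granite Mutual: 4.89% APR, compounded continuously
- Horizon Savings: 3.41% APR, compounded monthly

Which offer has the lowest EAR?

Aurora Credit Union: (1 + 0.0357/4)^4 − 1 = 3.618%
Pioneer Mutual: (1 + 0.0420/2)^2 − 1 = 4.244%
Granite Mutual: e^0.0489 − 1 = 5.012%
Horizon Savings: (1 + 0.0341/12)^12 − 1 = 3.464%
The lowest effective annual rate is Horizon Savings at 3.464%.

Horizon Savings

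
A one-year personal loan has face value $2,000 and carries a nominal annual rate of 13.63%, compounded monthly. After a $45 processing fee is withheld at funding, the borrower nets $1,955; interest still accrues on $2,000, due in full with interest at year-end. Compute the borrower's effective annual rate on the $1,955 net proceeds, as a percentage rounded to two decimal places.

Amount owed after one year: 2,000 × (1 + 0.1363/12)^12 = 2,000 × 1.145146 = $2,290.29.
Effective rate on net proceeds: 2,290.29 / 1,955 − 1 = 0.171504 = 17.15%.

17.15%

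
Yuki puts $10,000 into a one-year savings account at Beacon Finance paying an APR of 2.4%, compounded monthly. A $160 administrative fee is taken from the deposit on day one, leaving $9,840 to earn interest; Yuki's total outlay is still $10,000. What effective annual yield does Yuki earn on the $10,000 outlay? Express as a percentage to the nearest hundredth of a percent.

Value after one year: 9,840 × (1 + 0.024/12)^12 = 9,840 × 1.024266 = $10,078.78.
Effective yield on the $10,000 outlay: 10,078.78 / 10,000 − 1 = 0.007878 = 0.79%.

0.79%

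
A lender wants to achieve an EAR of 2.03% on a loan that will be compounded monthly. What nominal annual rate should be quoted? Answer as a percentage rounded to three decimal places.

2.011%

(1 + r/12)^12 − 1 = 0.0203, so 1 + r/12 = 1.0203^(1/12).
r/12 = 0.001676, so r = 0.020114 = 2.011%.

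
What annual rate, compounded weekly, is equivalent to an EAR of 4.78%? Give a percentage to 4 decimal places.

4.6714%

(1 + r/52)^52 − 1 = 0.0478, so 1 + r/52 = 1.0478^(1/52).
r/52 = 0.000898, so r = 0.046714 = 4.6714%.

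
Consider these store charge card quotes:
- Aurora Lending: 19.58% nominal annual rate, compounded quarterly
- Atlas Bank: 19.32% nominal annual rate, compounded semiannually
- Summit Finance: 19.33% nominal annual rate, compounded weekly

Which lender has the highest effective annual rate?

Summit Finance

Aurora Lending: (1 + 0.1958/4)^4 − 1 = 21.065%
Atlas Bank: (1 + 0.1932/2)^2 − 1 = 20.253%
Summit Finance: (1 + 0.1933/52)^52 − 1 = 21.281%
The highest effective annual rate is Summit Finance at 21.281%.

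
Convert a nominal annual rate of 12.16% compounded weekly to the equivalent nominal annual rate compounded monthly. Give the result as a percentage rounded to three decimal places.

12.207%

EAR = (1 + 0.1216/52)^52 − 1 = 0.129142.
Solve (1 + r/12)^12 = 1.129142: r/12 = 1.129142^(1/12) − 1 = 0.010173, so r = 0.122075 = 12.207%.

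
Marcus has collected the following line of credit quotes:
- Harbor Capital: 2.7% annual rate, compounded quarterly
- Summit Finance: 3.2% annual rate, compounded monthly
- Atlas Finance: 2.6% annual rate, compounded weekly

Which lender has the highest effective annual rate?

Harbor Capital: (1 + 0.027/4)^4 − 1 = 2.727%
Summit Finance: (1 + 0.032/12)^12 − 1 = 3.247%
Atlas Finance: (1 + 0.026/52)^52 − 1 = 2.633%
The highest effective annual rate is Summit Finance at 3.247%.

Summit Finance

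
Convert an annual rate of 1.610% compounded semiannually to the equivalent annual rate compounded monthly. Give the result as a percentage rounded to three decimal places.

EAR = (1 + 0.01610/2)^2 − 1 = 0.016165.
Solve (1 + r/12)^12 = 1.016165: r/12 = 1.016165^(1/12) − 1 = 0.001337, so r = 0.016046 = 1.605%.

1.605%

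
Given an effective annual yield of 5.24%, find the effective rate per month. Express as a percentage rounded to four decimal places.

The per-month rate i satisfies (1 + i)^12 = 1 + 0.0524.
i = 1.0524^(1/12) − 1 = 0.0042652 = 0.4265%.

0.4265%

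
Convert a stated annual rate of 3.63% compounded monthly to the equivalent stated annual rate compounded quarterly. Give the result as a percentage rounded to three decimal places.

3.641%

EAR = (1 + 0.0363/12)^12 − 1 = 0.036910.
Solve (1 + r/4)^4 = 1.036910: r/4 = 1.036910^(1/4) − 1 = 0.009102, so r = 0.036410 = 3.641%.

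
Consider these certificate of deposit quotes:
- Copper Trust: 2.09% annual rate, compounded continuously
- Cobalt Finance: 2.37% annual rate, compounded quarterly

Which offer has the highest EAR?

Cobalt Finance

Copper Trust: e^0.0209 − 1 = 2.112%
Cobalt Finance: (1 + 0.0237/4)^4 − 1 = 2.391%
The highest effective annual rate is Cobalt Finance at 2.391%.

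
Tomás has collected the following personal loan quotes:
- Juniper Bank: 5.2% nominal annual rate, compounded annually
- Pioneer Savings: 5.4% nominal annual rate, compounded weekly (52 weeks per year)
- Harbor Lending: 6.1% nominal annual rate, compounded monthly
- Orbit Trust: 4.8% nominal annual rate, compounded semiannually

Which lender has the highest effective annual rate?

Juniper Bank: compounded annually, EAR = 5.200%
Pioneer Savings: (1 + 0.054/52)^52 − 1 = 5.546%
Harbor Lending: (1 + 0.061/12)^12 − 1 = 6.273%
Orbit Trust: (1 + 0.048/2)^2 − 1 = 4.858%
The highest effective annual rate is Harbor Lending at 6.273%.

Harbor Lending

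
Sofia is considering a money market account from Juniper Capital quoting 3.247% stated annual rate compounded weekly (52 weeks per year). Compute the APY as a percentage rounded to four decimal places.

3.2992%

EAR = (1 + 0.03247/52)^52 − 1.
= (1 + 0.000624)^52 − 1 = 1.032992 − 1 = 3.2992%.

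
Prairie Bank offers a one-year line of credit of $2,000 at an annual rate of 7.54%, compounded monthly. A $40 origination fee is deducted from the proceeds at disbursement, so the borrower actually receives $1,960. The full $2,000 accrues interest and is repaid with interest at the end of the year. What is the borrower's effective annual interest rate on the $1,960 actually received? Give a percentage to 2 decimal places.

10.01%

Amount owed after one year: 2,000 × (1 + 0.0754/12)^12 = 2,000 × 1.078061 = $2,156.12.
Effective rate on net proceeds: 2,156.12 / 1,960 − 1 = 0.100062 = 10.01%.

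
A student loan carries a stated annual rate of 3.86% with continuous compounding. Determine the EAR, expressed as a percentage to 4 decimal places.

3.9355%

With continuous compounding, EAR = e^0.0386 − 1.
e^0.0386 = 1.039355, so EAR = 0.039355 = 3.9355%.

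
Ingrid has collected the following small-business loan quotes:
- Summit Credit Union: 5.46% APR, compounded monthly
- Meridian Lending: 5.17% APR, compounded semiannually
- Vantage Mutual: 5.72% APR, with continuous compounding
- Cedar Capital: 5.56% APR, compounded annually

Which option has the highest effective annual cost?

Vantage Mutual

Summit Credit Union: (1 + 0.0546/12)^12 − 1 = 5.599%
Meridian Lending: (1 + 0.0517/2)^2 − 1 = 5.237%
Vantage Mutual: e^0.0572 − 1 = 5.887%
Cedar Capital: compounded annually, EAR = 5.560%
The highest effective annual rate is Vantage Mutual at 5.887%.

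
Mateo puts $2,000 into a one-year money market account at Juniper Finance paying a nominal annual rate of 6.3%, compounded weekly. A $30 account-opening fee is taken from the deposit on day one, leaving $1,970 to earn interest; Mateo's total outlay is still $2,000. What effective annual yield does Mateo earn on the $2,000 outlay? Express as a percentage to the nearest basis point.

Value after one year: 1,970 × (1 + 0.063/52)^52 = 1,970 × 1.064986 = $2,098.02.
Effective yield on the $2,000 outlay: 2,098.02 / 2,000 − 1 = 0.049011 = 4.90%.

4.90%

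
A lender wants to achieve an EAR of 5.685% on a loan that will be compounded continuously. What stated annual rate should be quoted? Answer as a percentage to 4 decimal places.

Continuous: nominal r satisfies e^r − 1 = 0.05685.
r = ln(1 + 0.05685) = ln(1.05685) = 0.055293 = 5.5293%.

5.5293%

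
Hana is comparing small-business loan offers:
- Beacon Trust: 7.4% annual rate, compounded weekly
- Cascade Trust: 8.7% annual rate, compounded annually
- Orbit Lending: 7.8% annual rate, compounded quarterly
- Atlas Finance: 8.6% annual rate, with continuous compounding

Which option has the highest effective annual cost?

Atlas Finance

Beacon Trust: (1 + 0.074/52)^52 − 1 = 7.675%
Cascade Trust: compounded annually, EAR = 8.700%
Orbit Lending: (1 + 0.078/4)^4 − 1 = 8.031%
Atlas Finance: e^0.086 − 1 = 8.981%
The highest effective annual rate is Atlas Finance at 8.981%.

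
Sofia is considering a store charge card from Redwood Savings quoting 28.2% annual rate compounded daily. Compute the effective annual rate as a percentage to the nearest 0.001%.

32.563%

EAR = (1 + 0.282/365)^365 − 1.
= (1 + 0.000773)^365 − 1 = 1.325634 − 1 = 32.563%.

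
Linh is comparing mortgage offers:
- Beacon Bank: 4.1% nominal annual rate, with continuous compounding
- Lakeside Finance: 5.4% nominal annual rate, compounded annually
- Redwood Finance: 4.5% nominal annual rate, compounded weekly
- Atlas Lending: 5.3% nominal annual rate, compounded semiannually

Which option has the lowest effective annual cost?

Beacon Bank

Beacon Bank: e^0.041 − 1 = 4.185%
Lakeside Finance: compounded annually, EAR = 5.400%
Redwood Finance: (1 + 0.045/52)^52 − 1 = 4.601%
Atlas Lending: (1 + 0.053/2)^2 − 1 = 5.370%
The lowest effective annual rate is Beacon Bank at 4.185%.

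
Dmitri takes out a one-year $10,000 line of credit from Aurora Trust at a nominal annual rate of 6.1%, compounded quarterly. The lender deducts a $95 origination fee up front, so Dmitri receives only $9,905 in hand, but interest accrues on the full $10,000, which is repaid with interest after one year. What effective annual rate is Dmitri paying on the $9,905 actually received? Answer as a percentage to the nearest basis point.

7.26%

Amount owed after one year: 10,000 × (1 + 0.061/4)^4 = 10,000 × 1.062410 = $10,624.10.
Effective rate on net proceeds: 10,624.10 / 9,905 − 1 = 0.072599 = 7.26%.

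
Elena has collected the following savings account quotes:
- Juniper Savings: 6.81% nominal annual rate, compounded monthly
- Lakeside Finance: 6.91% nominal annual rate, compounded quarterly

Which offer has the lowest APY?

Juniper Savings: (1 + 0.0681/12)^12 − 1 = 7.027%
Lakeside Finance: (1 + 0.0691/4)^4 − 1 = 7.091%
The lowest effective annual rate is Juniper Savings at 7.027%.

Juniper Savings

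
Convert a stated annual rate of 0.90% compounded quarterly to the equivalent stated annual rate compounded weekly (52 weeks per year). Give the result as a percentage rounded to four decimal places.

EAR = (1 + 0.0090/4)^4 − 1 = 0.009030.
Solve (1 + r/52)^52 = 1.009030: r/52 = 1.009030^(1/52) − 1 = 0.000173, so r = 0.008991 = 0.8991%.

0.8991%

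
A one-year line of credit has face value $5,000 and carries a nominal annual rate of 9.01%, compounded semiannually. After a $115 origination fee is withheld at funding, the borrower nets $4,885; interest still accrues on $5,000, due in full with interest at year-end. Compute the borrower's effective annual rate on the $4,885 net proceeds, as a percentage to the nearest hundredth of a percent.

11.78%

Amount owed after one year: 5,000 × (1 + 0.0901/2)^2 = 5,000 × 1.092130 = $5,460.65.
Effective rate on net proceeds: 5,460.65 / 4,885 − 1 = 0.117840 = 11.78%.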